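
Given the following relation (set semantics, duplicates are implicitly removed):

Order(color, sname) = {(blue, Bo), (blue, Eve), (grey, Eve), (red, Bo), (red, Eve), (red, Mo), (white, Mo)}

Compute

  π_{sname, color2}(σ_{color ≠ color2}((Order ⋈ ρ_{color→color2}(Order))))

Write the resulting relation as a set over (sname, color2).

{(Bo, blue), (Bo, red), (Eve, blue), (Eve, grey), (Eve, red), (Mo, red), (Mo, white)}

ρ[color→color2]: schema becomes (color2, sname); tuples unchanged.
Order ⋈ ρ_{color→color2}(Order) (natural join on sname): {(blue, Bo, blue), (blue, Bo, red), (blue, Eve, blue), (blue, Eve, grey), (blue, Eve, red), (grey, Eve, blue), (grey, Eve, grey), (grey, Eve, red), (red, Bo, blue), (red, Bo, red), (red, Eve, blue), (red, Eve, grey), (red, Eve, red), (red, Mo, red), (red, Mo, white), (white, Mo, red), (white, Mo, white)}
Apply σ_{color ≠ color2}; surviving tuples: {(blue, Bo, red), (blue, Eve, grey), (blue, Eve, red), (grey, Eve, blue), (grey, Eve, red), (red, Bo, blue), (red, Eve, blue), (red, Eve, grey), (red, Mo, white), (white, Mo, red)}
π_{sname, color2} gives {(Bo, blue), (Bo, red), (Eve, blue), (Eve, grey), (Eve, red), (Mo, red), (Mo, white)} (3 duplicate(s) eliminated).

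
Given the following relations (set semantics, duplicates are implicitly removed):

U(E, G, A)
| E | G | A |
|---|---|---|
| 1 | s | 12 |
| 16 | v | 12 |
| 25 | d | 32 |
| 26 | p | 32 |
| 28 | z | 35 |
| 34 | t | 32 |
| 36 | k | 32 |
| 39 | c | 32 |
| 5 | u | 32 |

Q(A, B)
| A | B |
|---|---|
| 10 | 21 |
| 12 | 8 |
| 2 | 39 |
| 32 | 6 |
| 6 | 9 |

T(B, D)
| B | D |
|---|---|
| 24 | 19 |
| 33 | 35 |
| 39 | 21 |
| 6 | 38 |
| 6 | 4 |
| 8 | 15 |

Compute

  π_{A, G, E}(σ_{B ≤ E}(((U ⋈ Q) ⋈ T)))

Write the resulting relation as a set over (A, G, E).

Joining U and Q on A yields {(1, s, 12, 8), (16, v, 12, 8), (25, d, 32, 6), (26, p, 32, 6), (34, t, 32, 6), (36, k, 32, 6), (39, c, 32, 6), (5, u, 32, 6)}.
Joining (U ⋈ Q) and T on B yields {(1, s, 12, 8, 15), (16, v, 12, 8, 15), (25, d, 32, 6, 38), (25, d, 32, 6, 4), (26, p, 32, 6, 38), (26, p, 32, 6, 4), (34, t, 32, 6, 38), (34, t, 32, 6, 4), (36, k, 32, 6, 38), (36, k, 32, 6, 4), (39, c, 32, 6, 38), (39, c, 32, 6, 4), (5, u, 32, 6, 38), (5, u, 32, 6, 4)}.
Apply σ_{B ≤ E}; surviving tuples: {(16, v, 12, 8, 15), (25, d, 32, 6, 38), (25, d, 32, 6, 4), (26, p, 32, 6, 38), (26, p, 32, 6, 4), (34, t, 32, 6, 38), (34, t, 32, 6, 4), (36, k, 32, 6, 38), (36, k, 32, 6, 4), (39, c, 32, 6, 38), (39, c, 32, 6, 4)}
π_{A, G, E} gives {(12, v, 16), (32, c, 39), (32, d, 25), (32, k, 36), (32, p, 26), (32, t, 34)} (5 duplicate(s) eliminated).

{(12, v, 16), (32, c, 39), (32, d, 25), (32, k, 36), (32, p, 26), (32, t, 34)}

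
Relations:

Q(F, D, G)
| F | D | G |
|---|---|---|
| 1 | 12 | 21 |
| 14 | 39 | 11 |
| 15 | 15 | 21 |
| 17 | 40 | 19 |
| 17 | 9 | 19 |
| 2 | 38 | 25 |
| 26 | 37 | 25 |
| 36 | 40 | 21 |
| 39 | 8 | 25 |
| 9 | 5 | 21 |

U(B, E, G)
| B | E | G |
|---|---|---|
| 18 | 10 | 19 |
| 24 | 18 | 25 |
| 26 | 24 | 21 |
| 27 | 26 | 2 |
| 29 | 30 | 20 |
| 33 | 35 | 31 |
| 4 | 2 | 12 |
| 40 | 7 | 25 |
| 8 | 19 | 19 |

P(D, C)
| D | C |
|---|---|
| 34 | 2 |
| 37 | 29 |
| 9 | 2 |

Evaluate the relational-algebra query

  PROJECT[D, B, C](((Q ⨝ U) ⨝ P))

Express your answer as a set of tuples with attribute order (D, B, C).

{(37, 24, 29), (37, 40, 29), (9, 18, 2), (9, 8, 2)}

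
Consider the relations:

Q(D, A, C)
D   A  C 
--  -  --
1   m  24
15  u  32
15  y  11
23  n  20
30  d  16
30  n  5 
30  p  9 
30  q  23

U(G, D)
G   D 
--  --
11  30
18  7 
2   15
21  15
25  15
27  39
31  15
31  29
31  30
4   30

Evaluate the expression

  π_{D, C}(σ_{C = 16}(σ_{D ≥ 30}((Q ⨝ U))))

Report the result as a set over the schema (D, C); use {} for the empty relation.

Joining Q and U on D yields {(15, u, 32, 2), (15, u, 32, 21), (15, u, 32, 25), (15, u, 32, 31), (15, y, 11, 2), (15, y, 11, 21), (15, y, 11, 25), (15, y, 11, 31), (30, d, 16, 11), (30, d, 16, 31), (30, d, 16, 4), (30, n, 5, 11), (30, n, 5, 31), (30, n, 5, 4), (30, p, 9, 11), (30, p, 9, 31), (30, p, 9, 4), (30, q, 23, 11), (30, q, 23, 31), (30, q, 23, 4)}.
Filtering on D ≥ 30 leaves {(30, d, 16, 11), (30, d, 16, 31), (30, d, 16, 4), (30, n, 5, 11), (30, n, 5, 31), (30, n, 5, 4), (30, p, 9, 11), (30, p, 9, 31), (30, p, 9, 4), (30, q, 23, 11), (30, q, 23, 31), (30, q, 23, 4)}.
Filtering on C = 16 leaves {(30, d, 16, 11), (30, d, 16, 31), (30, d, 16, 4)}.
Projecting to D, C (2 duplicate(s) eliminated): {(30, 16)}

{(30, 16)}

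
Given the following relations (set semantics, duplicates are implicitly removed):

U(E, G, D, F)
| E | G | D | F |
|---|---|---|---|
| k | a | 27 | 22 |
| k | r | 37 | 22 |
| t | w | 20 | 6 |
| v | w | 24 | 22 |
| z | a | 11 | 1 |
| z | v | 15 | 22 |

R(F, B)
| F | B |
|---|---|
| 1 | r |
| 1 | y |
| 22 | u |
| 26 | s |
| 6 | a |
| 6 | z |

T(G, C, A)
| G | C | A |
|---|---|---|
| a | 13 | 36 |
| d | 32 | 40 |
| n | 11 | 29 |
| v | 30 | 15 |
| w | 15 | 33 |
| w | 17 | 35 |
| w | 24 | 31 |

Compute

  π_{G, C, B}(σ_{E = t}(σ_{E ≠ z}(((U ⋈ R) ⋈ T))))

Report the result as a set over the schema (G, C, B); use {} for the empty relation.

{(w, 15, a), (w, 15, z), (w, 17, a), (w, 17, z), (w, 24, a), (w, 24, z)}

U ⋈ R (natural join on F): {(k, a, 27, 22, u), (k, r, 37, 22, u), (t, w, 20, 6, a), (t, w, 20, 6, z), (v, w, 24, 22, u), (z, a, 11, 1, r), (z, a, 11, 1, y), (z, v, 15, 22, u)}
(U ⋈ R) ⋈ T (natural join on G): {(k, a, 27, 22, u, 13, 36), (t, w, 20, 6, a, 15, 33), (t, w, 20, 6, a, 17, 35), (t, w, 20, 6, a, 24, 31), (t, w, 20, 6, z, 15, 33), (t, w, 20, 6, z, 17, 35), (t, w, 20, 6, z, 24, 31), (v, w, 24, 22, u, 15, 33), (v, w, 24, 22, u, 17, 35), (v, w, 24, 22, u, 24, 31), (z, a, 11, 1, r, 13, 36), (z, a, 11, 1, y, 13, 36), (z, v, 15, 22, u, 30, 15)}
σ[E ≠ z]: keep tuples satisfying E ≠ z → {(k, a, 27, 22, u, 13, 36), (t, w, 20, 6, a, 15, 33), (t, w, 20, 6, a, 17, 35), (t, w, 20, 6, a, 24, 31), (t, w, 20, 6, z, 15, 33), (t, w, 20, 6, z, 17, 35), (t, w, 20, 6, z, 24, 31), (v, w, 24, 22, u, 15, 33), (v, w, 24, 22, u, 17, 35), (v, w, 24, 22, u, 24, 31)}
σ[E = t]: keep tuples satisfying E = t → {(t, w, 20, 6, a, 15, 33), (t, w, 20, 6, a, 17, 35), (t, w, 20, 6, a, 24, 31), (t, w, 20, 6, z, 15, 33), (t, w, 20, 6, z, 17, 35), (t, w, 20, 6, z, 24, 31)}
π_{G, C, B} gives {(w, 15, a), (w, 15, z), (w, 17, a), (w, 17, z), (w, 24, a), (w, 24, z)}.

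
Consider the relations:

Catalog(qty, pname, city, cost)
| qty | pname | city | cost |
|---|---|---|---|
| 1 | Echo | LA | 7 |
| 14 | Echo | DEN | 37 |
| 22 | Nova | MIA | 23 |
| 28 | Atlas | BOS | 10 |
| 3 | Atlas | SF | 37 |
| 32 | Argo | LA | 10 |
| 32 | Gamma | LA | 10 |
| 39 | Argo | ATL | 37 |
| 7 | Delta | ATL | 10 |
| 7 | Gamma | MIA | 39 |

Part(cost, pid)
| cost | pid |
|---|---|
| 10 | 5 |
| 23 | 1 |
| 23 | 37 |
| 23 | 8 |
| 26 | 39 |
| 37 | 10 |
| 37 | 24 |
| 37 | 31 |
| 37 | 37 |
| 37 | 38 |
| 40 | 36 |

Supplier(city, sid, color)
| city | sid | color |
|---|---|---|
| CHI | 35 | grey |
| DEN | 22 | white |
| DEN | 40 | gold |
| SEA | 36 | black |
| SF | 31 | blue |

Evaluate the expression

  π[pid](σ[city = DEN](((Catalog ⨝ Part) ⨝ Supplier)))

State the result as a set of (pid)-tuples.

{10, 24, 31, 37, 38}

Natural join on cost: {(14, Echo, DEN, 37, 10), (14, Echo, DEN, 37, 24), (14, Echo, DEN, 37, 31), (14, Echo, DEN, 37, 37), (14, Echo, DEN, 37, 38), (22, Nova, MIA, 23, 1), (22, Nova, MIA, 23, 37), (22, Nova, MIA, 23, 8), (28, Atlas, BOS, 10, 5), (3, Atlas, SF, 37, 10), (3, Atlas, SF, 37, 24), (3, Atlas, SF, 37, 31), (3, Atlas, SF, 37, 37), (3, Atlas, SF, 37, 38), (32, Argo, LA, 10, 5), (32, Gamma, LA, 10, 5), (39, Argo, ATL, 37, 10), (39, Argo, ATL, 37, 24), (39, Argo, ATL, 37, 31), (39, Argo, ATL, 37, 37), (39, Argo, ATL, 37, 38), (7, Delta, ATL, 10, 5)}
Natural join on city: {(14, Echo, DEN, 37, 10, 22, white), (14, Echo, DEN, 37, 10, 40, gold), (14, Echo, DEN, 37, 24, 22, white), (14, Echo, DEN, 37, 24, 40, gold), (14, Echo, DEN, 37, 31, 22, white), (14, Echo, DEN, 37, 31, 40, gold), (14, Echo, DEN, 37, 37, 22, white), (14, Echo, DEN, 37, 37, 40, gold), (14, Echo, DEN, 37, 38, 22, white), (14, Echo, DEN, 37, 38, 40, gold), (3, Atlas, SF, 37, 10, 31, blue), (3, Atlas, SF, 37, 24, 31, blue), (3, Atlas, SF, 37, 31, 31, blue), (3, Atlas, SF, 37, 37, 31, blue), (3, Atlas, SF, 37, 38, 31, blue)}
σ[city = DEN]: keep tuples satisfying city = DEN → {(14, Echo, DEN, 37, 10, 22, white), (14, Echo, DEN, 37, 10, 40, gold), (14, Echo, DEN, 37, 24, 22, white), (14, Echo, DEN, 37, 24, 40, gold), (14, Echo, DEN, 37, 31, 22, white), (14, Echo, DEN, 37, 31, 40, gold), (14, Echo, DEN, 37, 37, 22, white), (14, Echo, DEN, 37, 37, 40, gold), (14, Echo, DEN, 37, 38, 22, white), (14, Echo, DEN, 37, 38, 40, gold)}
Keep only column(s) pid (5 duplicate(s) eliminated): {10, 24, 31, 37, 38}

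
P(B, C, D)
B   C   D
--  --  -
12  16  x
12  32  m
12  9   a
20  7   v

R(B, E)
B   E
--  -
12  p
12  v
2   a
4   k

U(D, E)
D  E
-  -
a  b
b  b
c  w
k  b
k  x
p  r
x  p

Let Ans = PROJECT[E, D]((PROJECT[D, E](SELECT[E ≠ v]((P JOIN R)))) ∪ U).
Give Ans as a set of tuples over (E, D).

Natural join on B: {(12, 16, x, p), (12, 16, x, v), (12, 32, m, p), (12, 32, m, v), (12, 9, a, p), (12, 9, a, v)}
σ[E ≠ v]: keep tuples satisfying E ≠ v → {(12, 16, x, p), (12, 32, m, p), (12, 9, a, p)}
π[D, E]: project onto (D, E) → {(a, p), (m, p), (x, p)}
Set union of the two operands is {(a, b), (a, p), (b, b), (c, w), (k, b), (k, x), (m, p), (p, r), (x, p)}.
π[E, D]: project onto (E, D) → {(b, a), (b, b), (b, k), (p, a), (p, m), (p, x), (r, p), (w, c), (x, k)}

{(b, a), (b, b), (b, k), (p, a), (p, m), (p, x), (r, p), (w, c), (x, k)}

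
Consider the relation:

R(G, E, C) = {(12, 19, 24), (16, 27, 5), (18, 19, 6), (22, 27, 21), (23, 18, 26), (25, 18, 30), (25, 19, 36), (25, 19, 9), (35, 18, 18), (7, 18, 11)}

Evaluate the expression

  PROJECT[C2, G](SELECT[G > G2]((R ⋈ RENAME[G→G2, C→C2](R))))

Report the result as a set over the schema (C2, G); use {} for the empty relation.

ρ[G→G2, C→C2]: schema becomes (G2, E, C2); tuples unchanged.
Natural join on E: {(12, 19, 24, 12, 24), (12, 19, 24, 18, 6), (12, 19, 24, 25, 36), (12, 19, 24, 25, 9), (16, 27, 5, 16, 5), (16, 27, 5, 22, 21), (18, 19, 6, 12, 24), (18, 19, 6, 18, 6), (18, 19, 6, 25, 36), (18, 19, 6, 25, 9), (22, 27, 21, 16, 5), (22, 27, 21, 22, 21), (23, 18, 26, 23, 26), (23, 18, 26, 25, 30), (23, 18, 26, 35, 18), (23, 18, 26, 7, 11), (25, 18, 30, 23, 26), (25, 18, 30, 25, 30), (25, 18, 30, 35, 18), (25, 18, 30, 7, 11), (25, 19, 36, 12, 24), (25, 19, 36, 18, 6), (25, 19, 36, 25, 36), (25, 19, 36, 25, 9), (25, 19, 9, 12, 24), (25, 19, 9, 18, 6), (25, 19, 9, 25, 36), (25, 19, 9, 25, 9), (35, 18, 18, 23, 26), (35, 18, 18, 25, 30), (35, 18, 18, 35, 18), (35, 18, 18, 7, 11), (7, 18, 11, 23, 26), (7, 18, 11, 25, 30), (7, 18, 11, 35, 18), (7, 18, 11, 7, 11)}
Filtering on G > G2 leaves {(18, 19, 6, 12, 24), (22, 27, 21, 16, 5), (23, 18, 26, 7, 11), (25, 18, 30, 23, 26), (25, 18, 30, 7, 11), (25, 19, 36, 12, 24), (25, 19, 36, 18, 6), (25, 19, 9, 12, 24), (25, 19, 9, 18, 6), (35, 18, 18, 23, 26), (35, 18, 18, 25, 30), (35, 18, 18, 7, 11)}.
π[C2, G]: project onto (C2, G) (2 duplicate(s) eliminated) → {(11, 23), (11, 25), (11, 35), (24, 18), (24, 25), (26, 25), (26, 35), (30, 35), (5, 22), (6, 25)}

{(11, 23), (11, 25), (11, 35), (24, 18), (24, 25), (26, 25), (26, 35), (30, 35), (5, 22), (6, 25)}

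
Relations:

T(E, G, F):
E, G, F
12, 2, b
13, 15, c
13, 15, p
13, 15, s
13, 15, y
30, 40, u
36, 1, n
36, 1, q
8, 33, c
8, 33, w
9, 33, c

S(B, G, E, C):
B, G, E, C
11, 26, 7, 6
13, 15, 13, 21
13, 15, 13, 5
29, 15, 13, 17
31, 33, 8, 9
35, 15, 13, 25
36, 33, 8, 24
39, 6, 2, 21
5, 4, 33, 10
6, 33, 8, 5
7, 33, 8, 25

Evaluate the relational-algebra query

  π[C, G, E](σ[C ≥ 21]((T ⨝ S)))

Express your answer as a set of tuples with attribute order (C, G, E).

{(21, 15, 13), (24, 33, 8), (25, 15, 13), (25, 33, 8)}

Joining T and S on E, G yields {(13, 15, c, 13, 21), (13, 15, c, 13, 5), (13, 15, c, 29, 17), (13, 15, c, 35, 25), (13, 15, p, 13, 21), (13, 15, p, 13, 5), (13, 15, p, 29, 17), (13, 15, p, 35, 25), (13, 15, s, 13, 21), (13, 15, s, 13, 5), (13, 15, s, 29, 17), (13, 15, s, 35, 25), (13, 15, y, 13, 21), (13, 15, y, 13, 5), (13, 15, y, 29, 17), (13, 15, y, 35, 25), (8, 33, c, 31, 9), (8, 33, c, 36, 24), (8, 33, c, 6, 5), (8, 33, c, 7, 25), (8, 33, w, 31, 9), (8, 33, w, 36, 24), (8, 33, w, 6, 5), (8, 33, w, 7, 25)}.
Apply σ_{C ≥ 21}; surviving tuples: {(13, 15, c, 13, 21), (13, 15, c, 35, 25), (13, 15, p, 13, 21), (13, 15, p, 35, 25), (13, 15, s, 13, 21), (13, 15, s, 35, 25), (13, 15, y, 13, 21), (13, 15, y, 35, 25), (8, 33, c, 36, 24), (8, 33, c, 7, 25), (8, 33, w, 36, 24), (8, 33, w, 7, 25)}
π[C, G, E]: project onto (C, G, E) (8 duplicate(s) eliminated) → {(21, 15, 13), (24, 33, 8), (25, 15, 13), (25, 33, 8)}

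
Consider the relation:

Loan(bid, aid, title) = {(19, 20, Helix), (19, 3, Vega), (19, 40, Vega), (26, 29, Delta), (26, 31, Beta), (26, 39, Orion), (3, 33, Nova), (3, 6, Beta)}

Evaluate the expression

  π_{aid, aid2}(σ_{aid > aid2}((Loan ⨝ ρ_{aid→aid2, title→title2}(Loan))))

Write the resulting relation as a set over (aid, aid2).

ρ[aid→aid2, title→title2]: schema becomes (bid, aid2, title2); tuples unchanged.
Joining Loan and ρ_{aid→aid2, title→title2}(Loan) on bid yields {(19, 20, Helix, 20, Helix), (19, 20, Helix, 3, Vega), (19, 20, Helix, 40, Vega), (19, 3, Vega, 20, Helix), (19, 3, Vega, 3, Vega), (19, 3, Vega, 40, Vega), (19, 40, Vega, 20, Helix), (19, 40, Vega, 3, Vega), (19, 40, Vega, 40, Vega), (26, 29, Delta, 29, Delta), (26, 29, Delta, 31, Beta), (26, 29, Delta, 39, Orion), (26, 31, Beta, 29, Delta), (26, 31, Beta, 31, Beta), (26, 31, Beta, 39, Orion), (26, 39, Orion, 29, Delta), (26, 39, Orion, 31, Beta), (26, 39, Orion, 39, Orion), (3, 33, Nova, 33, Nova), (3, 33, Nova, 6, Beta), (3, 6, Beta, 33, Nova), (3, 6, Beta, 6, Beta)}.
Filtering on aid > aid2 leaves {(19, 20, Helix, 3, Vega), (19, 40, Vega, 20, Helix), (19, 40, Vega, 3, Vega), (26, 31, Beta, 29, Delta), (26, 39, Orion, 29, Delta), (26, 39, Orion, 31, Beta), (3, 33, Nova, 6, Beta)}.
Keep only column(s) aid, aid2: {(20, 3), (31, 29), (33, 6), (39, 29), (39, 31), (40, 20), (40, 3)}

{(20, 3), (31, 29), (33, 6), (39, 29), (39, 31), (40, 20), (40, 3)}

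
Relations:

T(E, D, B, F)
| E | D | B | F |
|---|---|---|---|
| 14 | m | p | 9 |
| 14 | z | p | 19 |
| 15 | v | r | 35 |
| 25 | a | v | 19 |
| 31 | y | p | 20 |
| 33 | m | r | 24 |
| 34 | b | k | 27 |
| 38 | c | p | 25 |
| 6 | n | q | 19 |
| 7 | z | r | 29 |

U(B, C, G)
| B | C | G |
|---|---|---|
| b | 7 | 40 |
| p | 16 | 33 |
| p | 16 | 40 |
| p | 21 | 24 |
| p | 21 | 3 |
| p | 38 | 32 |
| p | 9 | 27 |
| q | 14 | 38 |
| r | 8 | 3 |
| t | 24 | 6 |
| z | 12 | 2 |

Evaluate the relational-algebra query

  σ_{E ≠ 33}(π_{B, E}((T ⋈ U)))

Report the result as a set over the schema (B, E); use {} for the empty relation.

{(p, 14), (p, 31), (p, 38), (q, 6), (r, 15), (r, 7)}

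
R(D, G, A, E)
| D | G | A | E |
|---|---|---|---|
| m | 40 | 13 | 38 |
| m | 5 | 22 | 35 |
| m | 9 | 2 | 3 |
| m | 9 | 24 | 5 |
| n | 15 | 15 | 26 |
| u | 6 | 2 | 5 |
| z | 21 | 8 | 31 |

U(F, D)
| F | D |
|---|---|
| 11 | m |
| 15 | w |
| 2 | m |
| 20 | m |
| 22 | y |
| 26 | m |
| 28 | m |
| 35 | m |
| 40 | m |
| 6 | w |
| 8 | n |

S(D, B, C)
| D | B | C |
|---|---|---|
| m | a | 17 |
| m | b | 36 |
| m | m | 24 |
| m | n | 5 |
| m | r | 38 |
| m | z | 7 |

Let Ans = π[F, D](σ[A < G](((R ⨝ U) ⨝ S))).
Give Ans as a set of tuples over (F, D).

{(11, m), (2, m), (20, m), (26, m), (28, m), (35, m), (40, m)}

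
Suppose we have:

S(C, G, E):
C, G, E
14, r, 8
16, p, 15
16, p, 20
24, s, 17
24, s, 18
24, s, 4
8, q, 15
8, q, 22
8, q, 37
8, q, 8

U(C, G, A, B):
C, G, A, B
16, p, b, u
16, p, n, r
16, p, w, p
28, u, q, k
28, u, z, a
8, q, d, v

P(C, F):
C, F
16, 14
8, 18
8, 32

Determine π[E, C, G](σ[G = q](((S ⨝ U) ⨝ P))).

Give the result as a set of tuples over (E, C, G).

S ⋈ U (natural join on C, G): {(16, p, 15, b, u), (16, p, 15, n, r), (16, p, 15, w, p), (16, p, 20, b, u), (16, p, 20, n, r), (16, p, 20, w, p), (8, q, 15, d, v), (8, q, 22, d, v), (8, q, 37, d, v), (8, q, 8, d, v)}
(S ⨝ U) ⋈ P (natural join on C): {(16, p, 15, b, u, 14), (16, p, 15, n, r, 14), (16, p, 15, w, p, 14), (16, p, 20, b, u, 14), (16, p, 20, n, r, 14), (16, p, 20, w, p, 14), (8, q, 15, d, v, 18), (8, q, 15, d, v, 32), (8, q, 22, d, v, 18), (8, q, 22, d, v, 32), (8, q, 37, d, v, 18), (8, q, 37, d, v, 32), (8, q, 8, d, v, 18), (8, q, 8, d, v, 32)}
Selection G = q: {(8, q, 15, d, v, 18), (8, q, 15, d, v, 32), (8, q, 22, d, v, 18), (8, q, 22, d, v, 32), (8, q, 37, d, v, 18), (8, q, 37, d, v, 32), (8, q, 8, d, v, 18), (8, q, 8, d, v, 32)}
Keep only column(s) E, C, G (4 duplicate(s) eliminated): {(15, 8, q), (22, 8, q), (37, 8, q), (8, 8, q)}

{(15, 8, q), (22, 8, q), (37, 8, q), (8, 8, q)}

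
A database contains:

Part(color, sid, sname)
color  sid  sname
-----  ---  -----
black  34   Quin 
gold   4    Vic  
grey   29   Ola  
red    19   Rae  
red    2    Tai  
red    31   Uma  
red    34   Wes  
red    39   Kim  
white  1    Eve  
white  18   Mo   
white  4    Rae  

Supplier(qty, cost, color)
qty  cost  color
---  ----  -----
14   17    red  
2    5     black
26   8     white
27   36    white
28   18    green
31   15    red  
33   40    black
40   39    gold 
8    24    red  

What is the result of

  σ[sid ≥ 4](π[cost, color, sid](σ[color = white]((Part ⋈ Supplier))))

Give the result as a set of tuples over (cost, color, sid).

{(36, white, 18), (36, white, 4), (8, white, 18), (8, white, 4)}

Natural join on color: {(black, 34, Quin, 2, 5), (black, 34, Quin, 33, 40), (gold, 4, Vic, 40, 39), (red, 19, Rae, 14, 17), (red, 19, Rae, 31, 15), (red, 19, Rae, 8, 24), (red, 2, Tai, 14, 17), (red, 2, Tai, 31, 15), (red, 2, Tai, 8, 24), (red, 31, Uma, 14, 17), (red, 31, Uma, 31, 15), (red, 31, Uma, 8, 24), (red, 34, Wes, 14, 17), (red, 34, Wes, 31, 15), (red, 34, Wes, 8, 24), (red, 39, Kim, 14, 17), (red, 39, Kim, 31, 15), (red, 39, Kim, 8, 24), (white, 1, Eve, 26, 8), (white, 1, Eve, 27, 36), (white, 18, Mo, 26, 8), (white, 18, Mo, 27, 36), (white, 4, Rae, 26, 8), (white, 4, Rae, 27, 36)}
Selection color = white: {(white, 1, Eve, 26, 8), (white, 1, Eve, 27, 36), (white, 18, Mo, 26, 8), (white, 18, Mo, 27, 36), (white, 4, Rae, 26, 8), (white, 4, Rae, 27, 36)}
Projecting to cost, color, sid: {(36, white, 1), (36, white, 18), (36, white, 4), (8, white, 1), (8, white, 18), (8, white, 4)}
Selection sid ≥ 4: {(36, white, 18), (36, white, 4), (8, white, 18), (8, white, 4)}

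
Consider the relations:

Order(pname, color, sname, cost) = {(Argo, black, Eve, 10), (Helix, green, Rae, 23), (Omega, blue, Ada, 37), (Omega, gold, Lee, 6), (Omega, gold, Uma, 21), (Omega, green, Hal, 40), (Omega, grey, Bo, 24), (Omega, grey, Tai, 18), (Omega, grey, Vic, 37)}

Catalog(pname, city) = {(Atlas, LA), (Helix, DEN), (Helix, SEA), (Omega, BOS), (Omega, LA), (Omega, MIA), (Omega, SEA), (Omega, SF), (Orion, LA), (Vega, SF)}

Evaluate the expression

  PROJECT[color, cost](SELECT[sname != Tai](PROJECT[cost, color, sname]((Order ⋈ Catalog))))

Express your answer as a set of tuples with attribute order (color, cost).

Joining Order and Catalog on pname yields {(Helix, green, Rae, 23, DEN), (Helix, green, Rae, 23, SEA), (Omega, blue, Ada, 37, BOS), (Omega, blue, Ada, 37, LA), (Omega, blue, Ada, 37, MIA), (Omega, blue, Ada, 37, SEA), (Omega, blue, Ada, 37, SF), (Omega, gold, Lee, 6, BOS), (Omega, gold, Lee, 6, LA), (Omega, gold, Lee, 6, MIA), (Omega, gold, Lee, 6, SEA), (Omega, gold, Lee, 6, SF), (Omega, gold, Uma, 21, BOS), (Omega, gold, Uma, 21, LA), (Omega, gold, Uma, 21, MIA), (Omega, gold, Uma, 21, SEA), (Omega, gold, Uma, 21, SF), (Omega, green, Hal, 40, BOS), (Omega, green, Hal, 40, LA), (Omega, green, Hal, 40, MIA), (Omega, green, Hal, 40, SEA), (Omega, green, Hal, 40, SF), (Omega, grey, Bo, 24, BOS), (Omega, grey, Bo, 24, LA), (Omega, grey, Bo, 24, MIA), (Omega, grey, Bo, 24, SEA), (Omega, grey, Bo, 24, SF), (Omega, grey, Tai, 18, BOS), (Omega, grey, Tai, 18, LA), (Omega, grey, Tai, 18, MIA), (Omega, grey, Tai, 18, SEA), (Omega, grey, Tai, 18, SF), (Omega, grey, Vic, 37, BOS), (Omega, grey, Vic, 37, LA), (Omega, grey, Vic, 37, MIA), (Omega, grey, Vic, 37, SEA), (Omega, grey, Vic, 37, SF)}.
π_{cost, color, sname} gives {(18, grey, Tai), (21, gold, Uma), (23, green, Rae), (24, grey, Bo), (37, blue, Ada), (37, grey, Vic), (40, green, Hal), (6, gold, Lee)} (29 duplicate(s) eliminated).
Filtering on sname != Tai leaves {(21, gold, Uma), (23, green, Rae), (24, grey, Bo), (37, blue, Ada), (37, grey, Vic), (40, green, Hal), (6, gold, Lee)}.
π_{color, cost} gives {(blue, 37), (gold, 21), (gold, 6), (green, 23), (green, 40), (grey, 24), (grey, 37)}.

{(blue, 37), (gold, 21), (gold, 6), (green, 23), (green, 40), (grey, 24), (grey, 37)}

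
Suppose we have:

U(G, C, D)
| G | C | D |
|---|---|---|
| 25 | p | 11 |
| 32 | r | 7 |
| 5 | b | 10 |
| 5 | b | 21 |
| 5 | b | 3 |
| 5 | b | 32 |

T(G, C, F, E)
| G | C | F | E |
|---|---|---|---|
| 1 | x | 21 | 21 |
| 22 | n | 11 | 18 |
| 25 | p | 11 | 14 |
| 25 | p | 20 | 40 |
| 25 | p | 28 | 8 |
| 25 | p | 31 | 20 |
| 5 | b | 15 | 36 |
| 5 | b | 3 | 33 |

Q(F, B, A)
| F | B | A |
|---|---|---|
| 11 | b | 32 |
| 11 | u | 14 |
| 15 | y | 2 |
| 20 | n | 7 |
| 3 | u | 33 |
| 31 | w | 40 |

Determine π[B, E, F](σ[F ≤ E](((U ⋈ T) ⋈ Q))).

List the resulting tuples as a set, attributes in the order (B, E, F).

{(b, 14, 11), (n, 40, 20), (u, 14, 11), (u, 33, 3), (y, 36, 15)}

U ⋈ T (natural join on G, C): {(25, p, 11, 11, 14), (25, p, 11, 20, 40), (25, p, 11, 28, 8), (25, p, 11, 31, 20), (5, b, 10, 15, 36), (5, b, 10, 3, 33), (5, b, 21, 15, 36), (5, b, 21, 3, 33), (5, b, 3, 15, 36), (5, b, 3, 3, 33), (5, b, 32, 15, 36), (5, b, 32, 3, 33)}
(U ⋈ T) ⋈ Q (natural join on F): {(25, p, 11, 11, 14, b, 32), (25, p, 11, 11, 14, u, 14), (25, p, 11, 20, 40, n, 7), (25, p, 11, 31, 20, w, 40), (5, b, 10, 15, 36, y, 2), (5, b, 10, 3, 33, u, 33), (5, b, 21, 15, 36, y, 2), (5, b, 21, 3, 33, u, 33), (5, b, 3, 15, 36, y, 2), (5, b, 3, 3, 33, u, 33), (5, b, 32, 15, 36, y, 2), (5, b, 32, 3, 33, u, 33)}
Apply σ_{F ≤ E}; surviving tuples: {(25, p, 11, 11, 14, b, 32), (25, p, 11, 11, 14, u, 14), (25, p, 11, 20, 40, n, 7), (5, b, 10, 15, 36, y, 2), (5, b, 10, 3, 33, u, 33), (5, b, 21, 15, 36, y, 2), (5, b, 21, 3, 33, u, 33), (5, b, 3, 15, 36, y, 2), (5, b, 3, 3, 33, u, 33), (5, b, 32, 15, 36, y, 2), (5, b, 32, 3, 33, u, 33)}
Keep only column(s) B, E, F (6 duplicate(s) eliminated): {(b, 14, 11), (n, 40, 20), (u, 14, 11), (u, 33, 3), (y, 36, 15)}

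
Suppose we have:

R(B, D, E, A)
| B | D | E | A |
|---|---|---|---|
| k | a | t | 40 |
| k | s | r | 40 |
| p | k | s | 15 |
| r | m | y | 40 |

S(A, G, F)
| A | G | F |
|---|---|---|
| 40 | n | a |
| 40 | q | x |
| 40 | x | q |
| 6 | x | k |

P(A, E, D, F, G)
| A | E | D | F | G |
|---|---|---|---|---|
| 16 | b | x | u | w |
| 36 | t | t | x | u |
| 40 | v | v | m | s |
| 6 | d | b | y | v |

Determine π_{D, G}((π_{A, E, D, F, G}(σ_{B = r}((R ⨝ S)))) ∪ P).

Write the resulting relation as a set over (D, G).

R ⋈ S (natural join on A): {(k, a, t, 40, n, a), (k, a, t, 40, q, x), (k, a, t, 40, x, q), (k, s, r, 40, n, a), (k, s, r, 40, q, x), (k, s, r, 40, x, q), (r, m, y, 40, n, a), (r, m, y, 40, q, x), (r, m, y, 40, x, q)}
Apply σ_{B = r}; surviving tuples: {(r, m, y, 40, n, a), (r, m, y, 40, q, x), (r, m, y, 40, x, q)}
π_{A, E, D, F, G} gives {(40, y, m, a, n), (40, y, m, q, x), (40, y, m, x, q)}.
Taking the union: {(16, b, x, u, w), (36, t, t, x, u), (40, v, v, m, s), (40, y, m, a, n), (40, y, m, q, x), (40, y, m, x, q), (6, d, b, y, v)}
π_{D, G} gives {(b, v), (m, n), (m, q), (m, x), (t, u), (v, s), (x, w)}.

{(b, v), (m, n), (m, q), (m, x), (t, u), (v, s), (x, w)}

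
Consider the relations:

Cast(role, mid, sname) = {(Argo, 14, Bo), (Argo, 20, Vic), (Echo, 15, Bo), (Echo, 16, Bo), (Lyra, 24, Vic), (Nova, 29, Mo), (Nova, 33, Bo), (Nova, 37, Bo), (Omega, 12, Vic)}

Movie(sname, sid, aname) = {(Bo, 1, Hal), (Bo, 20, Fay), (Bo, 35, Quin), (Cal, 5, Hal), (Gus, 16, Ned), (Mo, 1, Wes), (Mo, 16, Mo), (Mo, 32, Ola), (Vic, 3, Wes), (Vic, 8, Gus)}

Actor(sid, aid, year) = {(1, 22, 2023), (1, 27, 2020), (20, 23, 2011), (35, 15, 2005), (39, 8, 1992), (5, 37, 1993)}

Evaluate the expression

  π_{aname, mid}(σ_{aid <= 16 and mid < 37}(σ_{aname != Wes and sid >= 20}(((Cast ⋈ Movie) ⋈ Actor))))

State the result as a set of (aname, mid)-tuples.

Cast ⋈ Movie (natural join on sname): {(Argo, 14, Bo, 1, Hal), (Argo, 14, Bo, 20, Fay), (Argo, 14, Bo, 35, Quin), (Argo, 20, Vic, 3, Wes), (Argo, 20, Vic, 8, Gus), (Echo, 15, Bo, 1, Hal), (Echo, 15, Bo, 20, Fay), (Echo, 15, Bo, 35, Quin), (Echo, 16, Bo, 1, Hal), (Echo, 16, Bo, 20, Fay), (Echo, 16, Bo, 35, Quin), (Lyra, 24, Vic, 3, Wes), (Lyra, 24, Vic, 8, Gus), (Nova, 29, Mo, 1, Wes), (Nova, 29, Mo, 16, Mo), (Nova, 29, Mo, 32, Ola), (Nova, 33, Bo, 1, Hal), (Nova, 33, Bo, 20, Fay), (Nova, 33, Bo, 35, Quin), (Nova, 37, Bo, 1, Hal), (Nova, 37, Bo, 20, Fay), (Nova, 37, Bo, 35, Quin), (Omega, 12, Vic, 3, Wes), (Omega, 12, Vic, 8, Gus)}
(Cast ⋈ Movie) ⋈ Actor (natural join on sid): {(Argo, 14, Bo, 1, Hal, 22, 2023), (Argo, 14, Bo, 1, Hal, 27, 2020), (Argo, 14, Bo, 20, Fay, 23, 2011), (Argo, 14, Bo, 35, Quin, 15, 2005), (Echo, 15, Bo, 1, Hal, 22, 2023), (Echo, 15, Bo, 1, Hal, 27, 2020), (Echo, 15, Bo, 20, Fay, 23, 2011), (Echo, 15, Bo, 35, Quin, 15, 2005), (Echo, 16, Bo, 1, Hal, 22, 2023), (Echo, 16, Bo, 1, Hal, 27, 2020), (Echo, 16, Bo, 20, Fay, 23, 2011), (Echo, 16, Bo, 35, Quin, 15, 2005), (Nova, 29, Mo, 1, Wes, 22, 2023), (Nova, 29, Mo, 1, Wes, 27, 2020), (Nova, 33, Bo, 1, Hal, 22, 2023), (Nova, 33, Bo, 1, Hal, 27, 2020), (Nova, 33, Bo, 20, Fay, 23, 2011), (Nova, 33, Bo, 35, Quin, 15, 2005), (Nova, 37, Bo, 1, Hal, 22, 2023), (Nova, 37, Bo, 1, Hal, 27, 2020), (Nova, 37, Bo, 20, Fay, 23, 2011), (Nova, 37, Bo, 35, Quin, 15, 2005)}
Filtering on aname != Wes and sid >= 20 leaves {(Argo, 14, Bo, 20, Fay, 23, 2011), (Argo, 14, Bo, 35, Quin, 15, 2005), (Echo, 15, Bo, 20, Fay, 23, 2011), (Echo, 15, Bo, 35, Quin, 15, 2005), (Echo, 16, Bo, 20, Fay, 23, 2011), (Echo, 16, Bo, 35, Quin, 15, 2005), (Nova, 33, Bo, 20, Fay, 23, 2011), (Nova, 33, Bo, 35, Quin, 15, 2005), (Nova, 37, Bo, 20, Fay, 23, 2011), (Nova, 37, Bo, 35, Quin, 15, 2005)}.
Filtering on aid <= 16 and mid < 37 leaves {(Argo, 14, Bo, 35, Quin, 15, 2005), (Echo, 15, Bo, 35, Quin, 15, 2005), (Echo, 16, Bo, 35, Quin, 15, 2005), (Nova, 33, Bo, 35, Quin, 15, 2005)}.
Projecting to aname, mid: {(Quin, 14), (Quin, 15), (Quin, 16), (Quin, 33)}

{(Quin, 14), (Quin, 15), (Quin, 16), (Quin, 33)}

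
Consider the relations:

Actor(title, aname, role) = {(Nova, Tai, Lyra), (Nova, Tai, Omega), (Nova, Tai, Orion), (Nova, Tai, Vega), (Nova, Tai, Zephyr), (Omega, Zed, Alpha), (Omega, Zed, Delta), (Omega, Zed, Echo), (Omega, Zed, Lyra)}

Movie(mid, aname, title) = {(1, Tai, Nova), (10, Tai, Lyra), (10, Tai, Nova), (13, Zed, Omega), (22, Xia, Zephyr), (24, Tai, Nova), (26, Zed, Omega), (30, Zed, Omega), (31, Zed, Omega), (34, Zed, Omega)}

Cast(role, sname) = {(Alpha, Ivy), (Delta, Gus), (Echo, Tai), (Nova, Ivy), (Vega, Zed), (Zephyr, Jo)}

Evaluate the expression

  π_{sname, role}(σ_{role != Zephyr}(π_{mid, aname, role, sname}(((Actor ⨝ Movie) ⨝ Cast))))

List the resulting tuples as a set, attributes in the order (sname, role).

{(Gus, Delta), (Ivy, Alpha), (Tai, Echo), (Zed, Vega)}

Actor ⋈ Movie (natural join on title, aname): {(Nova, Tai, Lyra, 1), (Nova, Tai, Lyra, 10), (Nova, Tai, Lyra, 24), (Nova, Tai, Omega, 1), (Nova, Tai, Omega, 10), (Nova, Tai, Omega, 24), (Nova, Tai, Orion, 1), (Nova, Tai, Orion, 10), (Nova, Tai, Orion, 24), (Nova, Tai, Vega, 1), (Nova, Tai, Vega, 10), (Nova, Tai, Vega, 24), (Nova, Tai, Zephyr, 1), (Nova, Tai, Zephyr, 10), (Nova, Tai, Zephyr, 24), (Omega, Zed, Alpha, 13), (Omega, Zed, Alpha, 26), (Omega, Zed, Alpha, 30), (Omega, Zed, Alpha, 31), (Omega, Zed, Alpha, 34), (Omega, Zed, Delta, 13), (Omega, Zed, Delta, 26), (Omega, Zed, Delta, 30), (Omega, Zed, Delta, 31), (Omega, Zed, Delta, 34), (Omega, Zed, Echo, 13), (Omega, Zed, Echo, 26), (Omega, Zed, Echo, 30), (Omega, Zed, Echo, 31), (Omega, Zed, Echo, 34), (Omega, Zed, Lyra, 13), (Omega, Zed, Lyra, 26), (Omega, Zed, Lyra, 30), (Omega, Zed, Lyra, 31), (Omega, Zed, Lyra, 34)}
(Actor ⨝ Movie) ⋈ Cast (natural join on role): {(Nova, Tai, Vega, 1, Zed), (Nova, Tai, Vega, 10, Zed), (Nova, Tai, Vega, 24, Zed), (Nova, Tai, Zephyr, 1, Jo), (Nova, Tai, Zephyr, 10, Jo), (Nova, Tai, Zephyr, 24, Jo), (Omega, Zed, Alpha, 13, Ivy), (Omega, Zed, Alpha, 26, Ivy), (Omega, Zed, Alpha, 30, Ivy), (Omega, Zed, Alpha, 31, Ivy), (Omega, Zed, Alpha, 34, Ivy), (Omega, Zed, Delta, 13, Gus), (Omega, Zed, Delta, 26, Gus), (Omega, Zed, Delta, 30, Gus), (Omega, Zed, Delta, 31, Gus), (Omega, Zed, Delta, 34, Gus), (Omega, Zed, Echo, 13, Tai), (Omega, Zed, Echo, 26, Tai), (Omega, Zed, Echo, 30, Tai), (Omega, Zed, Echo, 31, Tai), (Omega, Zed, Echo, 34, Tai)}
π[mid, aname, role, sname]: project onto (mid, aname, role, sname) → {(1, Tai, Vega, Zed), (1, Tai, Zephyr, Jo), (10, Tai, Vega, Zed), (10, Tai, Zephyr, Jo), (13, Zed, Alpha, Ivy), (13, Zed, Delta, Gus), (13, Zed, Echo, Tai), (24, Tai, Vega, Zed), (24, Tai, Zephyr, Jo), (26, Zed, Alpha, Ivy), (26, Zed, Delta, Gus), (26, Zed, Echo, Tai), (30, Zed, Alpha, Ivy), (30, Zed, Delta, Gus), (30, Zed, Echo, Tai), (31, Zed, Alpha, Ivy), (31, Zed, Delta, Gus), (31, Zed, Echo, Tai), (34, Zed, Alpha, Ivy), (34, Zed, Delta, Gus), (34, Zed, Echo, Tai)}
σ[role != Zephyr]: keep tuples satisfying role != Zephyr → {(1, Tai, Vega, Zed), (10, Tai, Vega, Zed), (13, Zed, Alpha, Ivy), (13, Zed, Delta, Gus), (13, Zed, Echo, Tai), (24, Tai, Vega, Zed), (26, Zed, Alpha, Ivy), (26, Zed, Delta, Gus), (26, Zed, Echo, Tai), (30, Zed, Alpha, Ivy), (30, Zed, Delta, Gus), (30, Zed, Echo, Tai), (31, Zed, Alpha, Ivy), (31, Zed, Delta, Gus), (31, Zed, Echo, Tai), (34, Zed, Alpha, Ivy), (34, Zed, Delta, Gus), (34, Zed, Echo, Tai)}
π[sname, role]: project onto (sname, role) (14 duplicate(s) eliminated) → {(Gus, Delta), (Ivy, Alpha), (Tai, Echo), (Zed, Vega)}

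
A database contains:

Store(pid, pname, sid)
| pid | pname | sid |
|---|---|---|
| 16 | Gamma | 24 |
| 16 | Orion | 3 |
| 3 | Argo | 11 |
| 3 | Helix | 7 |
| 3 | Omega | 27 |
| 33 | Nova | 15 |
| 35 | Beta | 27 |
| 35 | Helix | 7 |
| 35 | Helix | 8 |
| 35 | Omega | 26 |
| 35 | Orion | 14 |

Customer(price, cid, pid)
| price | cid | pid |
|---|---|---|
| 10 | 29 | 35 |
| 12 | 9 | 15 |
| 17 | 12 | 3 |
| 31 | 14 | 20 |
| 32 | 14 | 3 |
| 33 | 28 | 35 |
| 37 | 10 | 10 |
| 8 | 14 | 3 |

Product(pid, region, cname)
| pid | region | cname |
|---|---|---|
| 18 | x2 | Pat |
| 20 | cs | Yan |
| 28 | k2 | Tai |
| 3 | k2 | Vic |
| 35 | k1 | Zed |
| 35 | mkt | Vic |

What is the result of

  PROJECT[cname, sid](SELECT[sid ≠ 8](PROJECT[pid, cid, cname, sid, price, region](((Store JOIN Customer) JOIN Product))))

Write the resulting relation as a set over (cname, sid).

Natural join on pid: {(3, Argo, 11, 17, 12), (3, Argo, 11, 32, 14), (3, Argo, 11, 8, 14), (3, Helix, 7, 17, 12), (3, Helix, 7, 32, 14), (3, Helix, 7, 8, 14), (3, Omega, 27, 17, 12), (3, Omega, 27, 32, 14), (3, Omega, 27, 8, 14), (35, Beta, 27, 10, 29), (35, Beta, 27, 33, 28), (35, Helix, 7, 10, 29), (35, Helix, 7, 33, 28), (35, Helix, 8, 10, 29), (35, Helix, 8, 33, 28), (35, Omega, 26, 10, 29), (35, Omega, 26, 33, 28), (35, Orion, 14, 10, 29), (35, Orion, 14, 33, 28)}
Natural join on pid: {(3, Argo, 11, 17, 12, k2, Vic), (3, Argo, 11, 32, 14, k2, Vic), (3, Argo, 11, 8, 14, k2, Vic), (3, Helix, 7, 17, 12, k2, Vic), (3, Helix, 7, 32, 14, k2, Vic), (3, Helix, 7, 8, 14, k2, Vic), (3, Omega, 27, 17, 12, k2, Vic), (3, Omega, 27, 32, 14, k2, Vic), (3, Omega, 27, 8, 14, k2, Vic), (35, Beta, 27, 10, 29, k1, Zed), (35, Beta, 27, 10, 29, mkt, Vic), (35, Beta, 27, 33, 28, k1, Zed), (35, Beta, 27, 33, 28, mkt, Vic), (35, Helix, 7, 10, 29, k1, Zed), (35, Helix, 7, 10, 29, mkt, Vic), (35, Helix, 7, 33, 28, k1, Zed), (35, Helix, 7, 33, 28, mkt, Vic), (35, Helix, 8, 10, 29, k1, Zed), (35, Helix, 8, 10, 29, mkt, Vic), (35, Helix, 8, 33, 28, k1, Zed), (35, Helix, 8, 33, 28, mkt, Vic), (35, Omega, 26, 10, 29, k1, Zed), (35, Omega, 26, 10, 29, mkt, Vic), (35, Omega, 26, 33, 28, k1, Zed), (35, Omega, 26, 33, 28, mkt, Vic), (35, Orion, 14, 10, 29, k1, Zed), (35, Orion, 14, 10, 29, mkt, Vic), (35, Orion, 14, 33, 28, k1, Zed), (35, Orion, 14, 33, 28, mkt, Vic)}
π_{pid, cid, cname, sid, price, region} gives {(3, 12, Vic, 11, 17, k2), (3, 12, Vic, 27, 17, k2), (3, 12, Vic, 7, 17, k2), (3, 14, Vic, 11, 32, k2), (3, 14, Vic, 11, 8, k2), (3, 14, Vic, 27, 32, k2), (3, 14, Vic, 27, 8, k2), (3, 14, Vic, 7, 32, k2), (3, 14, Vic, 7, 8, k2), (35, 28, Vic, 14, 33, mkt), (35, 28, Vic, 26, 33, mkt), (35, 28, Vic, 27, 33, mkt), (35, 28, Vic, 7, 33, mkt), (35, 28, Vic, 8, 33, mkt), (35, 28, Zed, 14, 33, k1), (35, 28, Zed, 26, 33, k1), (35, 28, Zed, 27, 33, k1), (35, 28, Zed, 7, 33, k1), (35, 28, Zed, 8, 33, k1), (35, 29, Vic, 14, 10, mkt), (35, 29, Vic, 26, 10, mkt), (35, 29, Vic, 27, 10, mkt), (35, 29, Vic, 7, 10, mkt), (35, 29, Vic, 8, 10, mkt), (35, 29, Zed, 14, 10, k1), (35, 29, Zed, 26, 10, k1), (35, 29, Zed, 27, 10, k1), (35, 29, Zed, 7, 10, k1), (35, 29, Zed, 8, 10, k1)}.
Selection sid ≠ 8: {(3, 12, Vic, 11, 17, k2), (3, 12, Vic, 27, 17, k2), (3, 12, Vic, 7, 17, k2), (3, 14, Vic, 11, 32, k2), (3, 14, Vic, 11, 8, k2), (3, 14, Vic, 27, 32, k2), (3, 14, Vic, 27, 8, k2), (3, 14, Vic, 7, 32, k2), (3, 14, Vic, 7, 8, k2), (35, 28, Vic, 14, 33, mkt), (35, 28, Vic, 26, 33, mkt), (35, 28, Vic, 27, 33, mkt), (35, 28, Vic, 7, 33, mkt), (35, 28, Zed, 14, 33, k1), (35, 28, Zed, 26, 33, k1), (35, 28, Zed, 27, 33, k1), (35, 28, Zed, 7, 33, k1), (35, 29, Vic, 14, 10, mkt), (35, 29, Vic, 26, 10, mkt), (35, 29, Vic, 27, 10, mkt), (35, 29, Vic, 7, 10, mkt), (35, 29, Zed, 14, 10, k1), (35, 29, Zed, 26, 10, k1), (35, 29, Zed, 27, 10, k1), (35, 29, Zed, 7, 10, k1)}
π_{cname, sid} gives {(Vic, 11), (Vic, 14), (Vic, 26), (Vic, 27), (Vic, 7), (Zed, 14), (Zed, 26), (Zed, 27), (Zed, 7)} (16 duplicate(s) eliminated).

{(Vic, 11), (Vic, 14), (Vic, 26), (Vic, 27), (Vic, 7), (Zed, 14), (Zed, 26), (Zed, 27), (Zed, 7)}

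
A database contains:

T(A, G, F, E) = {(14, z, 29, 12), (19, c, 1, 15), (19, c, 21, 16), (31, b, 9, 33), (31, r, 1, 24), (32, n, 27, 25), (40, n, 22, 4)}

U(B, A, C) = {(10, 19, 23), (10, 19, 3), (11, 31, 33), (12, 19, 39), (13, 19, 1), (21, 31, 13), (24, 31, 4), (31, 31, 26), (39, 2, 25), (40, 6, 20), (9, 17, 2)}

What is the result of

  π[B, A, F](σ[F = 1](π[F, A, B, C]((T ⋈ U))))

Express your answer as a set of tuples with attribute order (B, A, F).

{(10, 19, 1), (11, 31, 1), (12, 19, 1), (13, 19, 1), (21, 31, 1), (24, 31, 1), (31, 31, 1)}

T ⋈ U (natural join on A): {(19, c, 1, 15, 10, 23), (19, c, 1, 15, 10, 3), (19, c, 1, 15, 12, 39), (19, c, 1, 15, 13, 1), (19, c, 21, 16, 10, 23), (19, c, 21, 16, 10, 3), (19, c, 21, 16, 12, 39), (19, c, 21, 16, 13, 1), (31, b, 9, 33, 11, 33), (31, b, 9, 33, 21, 13), (31, b, 9, 33, 24, 4), (31, b, 9, 33, 31, 26), (31, r, 1, 24, 11, 33), (31, r, 1, 24, 21, 13), (31, r, 1, 24, 24, 4), (31, r, 1, 24, 31, 26)}
Keep only column(s) F, A, B, C: {(1, 19, 10, 23), (1, 19, 10, 3), (1, 19, 12, 39), (1, 19, 13, 1), (1, 31, 11, 33), (1, 31, 21, 13), (1, 31, 24, 4), (1, 31, 31, 26), (21, 19, 10, 23), (21, 19, 10, 3), (21, 19, 12, 39), (21, 19, 13, 1), (9, 31, 11, 33), (9, 31, 21, 13), (9, 31, 24, 4), (9, 31, 31, 26)}
Apply σ_{F = 1}; surviving tuples: {(1, 19, 10, 23), (1, 19, 10, 3), (1, 19, 12, 39), (1, 19, 13, 1), (1, 31, 11, 33), (1, 31, 21, 13), (1, 31, 24, 4), (1, 31, 31, 26)}
Keep only column(s) B, A, F (1 duplicate(s) eliminated): {(10, 19, 1), (11, 31, 1), (12, 19, 1), (13, 19, 1), (21, 31, 1), (24, 31, 1), (31, 31, 1)}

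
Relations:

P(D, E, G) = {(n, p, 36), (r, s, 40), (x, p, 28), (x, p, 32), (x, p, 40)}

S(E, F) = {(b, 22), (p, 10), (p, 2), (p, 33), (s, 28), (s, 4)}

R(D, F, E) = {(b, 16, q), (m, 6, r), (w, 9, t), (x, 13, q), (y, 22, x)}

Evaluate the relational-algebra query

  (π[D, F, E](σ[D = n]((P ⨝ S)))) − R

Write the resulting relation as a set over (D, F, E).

Joining P and S on E yields {(n, p, 36, 10), (n, p, 36, 2), (n, p, 36, 33), (r, s, 40, 28), (r, s, 40, 4), (x, p, 28, 10), (x, p, 28, 2), (x, p, 28, 33), (x, p, 32, 10), (x, p, 32, 2), (x, p, 32, 33), (x, p, 40, 10), (x, p, 40, 2), (x, p, 40, 33)}.
Apply σ_{D = n}; surviving tuples: {(n, p, 36, 10), (n, p, 36, 2), (n, p, 36, 33)}
Keep only column(s) D, F, E: {(n, 10, p), (n, 2, p), (n, 33, p)}
Difference: {(n, 10, p), (n, 2, p), (n, 33, p)} with {(b, 16, q), (m, 6, r), (w, 9, t), (x, 13, q), (y, 22, x)} → {(n, 10, p), (n, 2, p), (n, 33, p)}

{(n, 10, p), (n, 2, p), (n, 33, p)}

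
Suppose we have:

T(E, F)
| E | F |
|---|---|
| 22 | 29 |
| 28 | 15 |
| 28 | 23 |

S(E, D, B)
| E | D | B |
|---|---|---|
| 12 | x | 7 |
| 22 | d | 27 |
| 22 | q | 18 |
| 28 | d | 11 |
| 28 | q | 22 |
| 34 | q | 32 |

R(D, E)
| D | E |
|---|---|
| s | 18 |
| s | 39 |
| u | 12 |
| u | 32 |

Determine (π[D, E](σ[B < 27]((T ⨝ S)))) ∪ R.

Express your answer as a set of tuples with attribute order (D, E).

{(d, 28), (q, 22), (q, 28), (s, 18), (s, 39), (u, 12), (u, 32)}

T ⋈ S (natural join on E): {(22, 29, d, 27), (22, 29, q, 18), (28, 15, d, 11), (28, 15, q, 22), (28, 23, d, 11), (28, 23, q, 22)}
Selection B < 27: {(22, 29, q, 18), (28, 15, d, 11), (28, 15, q, 22), (28, 23, d, 11), (28, 23, q, 22)}
π[D, E]: project onto (D, E) (2 duplicate(s) eliminated) → {(d, 28), (q, 22), (q, 28)}
Taking the union: {(d, 28), (q, 22), (q, 28), (s, 18), (s, 39), (u, 12), (u, 32)}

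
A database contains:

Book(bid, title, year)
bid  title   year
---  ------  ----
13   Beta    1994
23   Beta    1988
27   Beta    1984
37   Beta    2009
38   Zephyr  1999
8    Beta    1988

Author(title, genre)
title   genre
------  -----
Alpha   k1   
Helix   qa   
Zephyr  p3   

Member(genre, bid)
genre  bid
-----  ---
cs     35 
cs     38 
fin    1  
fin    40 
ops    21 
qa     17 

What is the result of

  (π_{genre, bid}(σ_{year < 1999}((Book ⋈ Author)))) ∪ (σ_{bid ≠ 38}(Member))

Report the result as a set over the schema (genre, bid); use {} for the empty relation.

Natural join on title: {(38, Zephyr, 1999, p3)}
σ[year < 1999]: keep tuples satisfying year < 1999 → {}
Keep only column(s) genre, bid: {}
σ[bid ≠ 38]: keep tuples satisfying bid ≠ 38 → {(cs, 35), (fin, 1), (fin, 40), (ops, 21), (qa, 17)}
Taking the union: {(cs, 35), (fin, 1), (fin, 40), (ops, 21), (qa, 17)}

{(cs, 35), (fin, 1), (fin, 40), (ops, 21), (qa, 17)}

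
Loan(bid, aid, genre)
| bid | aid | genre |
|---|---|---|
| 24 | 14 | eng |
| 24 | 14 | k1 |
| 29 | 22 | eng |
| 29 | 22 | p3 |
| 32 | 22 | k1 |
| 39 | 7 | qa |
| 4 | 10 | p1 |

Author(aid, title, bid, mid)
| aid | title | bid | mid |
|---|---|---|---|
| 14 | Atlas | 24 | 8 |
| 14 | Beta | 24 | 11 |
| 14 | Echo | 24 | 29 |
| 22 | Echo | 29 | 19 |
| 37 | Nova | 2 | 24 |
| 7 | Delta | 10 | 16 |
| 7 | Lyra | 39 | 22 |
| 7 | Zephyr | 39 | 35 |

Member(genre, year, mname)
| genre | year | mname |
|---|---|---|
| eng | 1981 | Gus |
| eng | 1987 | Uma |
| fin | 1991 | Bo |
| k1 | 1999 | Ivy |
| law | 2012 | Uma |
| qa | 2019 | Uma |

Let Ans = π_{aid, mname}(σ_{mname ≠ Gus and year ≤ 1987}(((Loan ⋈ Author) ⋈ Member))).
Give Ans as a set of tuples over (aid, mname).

{(14, Uma), (22, Uma)}

Natural join on bid, aid: {(24, 14, eng, Atlas, 8), (24, 14, eng, Beta, 11), (24, 14, eng, Echo, 29), (24, 14, k1, Atlas, 8), (24, 14, k1, Beta, 11), (24, 14, k1, Echo, 29), (29, 22, eng, Echo, 19), (29, 22, p3, Echo, 19), (39, 7, qa, Lyra, 22), (39, 7, qa, Zephyr, 35)}
Natural join on genre: {(24, 14, eng, Atlas, 8, 1981, Gus), (24, 14, eng, Atlas, 8, 1987, Uma), (24, 14, eng, Beta, 11, 1981, Gus), (24, 14, eng, Beta, 11, 1987, Uma), (24, 14, eng, Echo, 29, 1981, Gus), (24, 14, eng, Echo, 29, 1987, Uma), (24, 14, k1, Atlas, 8, 1999, Ivy), (24, 14, k1, Beta, 11, 1999, Ivy), (24, 14, k1, Echo, 29, 1999, Ivy), (29, 22, eng, Echo, 19, 1981, Gus), (29, 22, eng, Echo, 19, 1987, Uma), (39, 7, qa, Lyra, 22, 2019, Uma), (39, 7, qa, Zephyr, 35, 2019, Uma)}
Selection mname ≠ Gus and year ≤ 1987: {(24, 14, eng, Atlas, 8, 1987, Uma), (24, 14, eng, Beta, 11, 1987, Uma), (24, 14, eng, Echo, 29, 1987, Uma), (29, 22, eng, Echo, 19, 1987, Uma)}
Projecting to aid, mname (2 duplicate(s) eliminated): {(14, Uma), (22, Uma)}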